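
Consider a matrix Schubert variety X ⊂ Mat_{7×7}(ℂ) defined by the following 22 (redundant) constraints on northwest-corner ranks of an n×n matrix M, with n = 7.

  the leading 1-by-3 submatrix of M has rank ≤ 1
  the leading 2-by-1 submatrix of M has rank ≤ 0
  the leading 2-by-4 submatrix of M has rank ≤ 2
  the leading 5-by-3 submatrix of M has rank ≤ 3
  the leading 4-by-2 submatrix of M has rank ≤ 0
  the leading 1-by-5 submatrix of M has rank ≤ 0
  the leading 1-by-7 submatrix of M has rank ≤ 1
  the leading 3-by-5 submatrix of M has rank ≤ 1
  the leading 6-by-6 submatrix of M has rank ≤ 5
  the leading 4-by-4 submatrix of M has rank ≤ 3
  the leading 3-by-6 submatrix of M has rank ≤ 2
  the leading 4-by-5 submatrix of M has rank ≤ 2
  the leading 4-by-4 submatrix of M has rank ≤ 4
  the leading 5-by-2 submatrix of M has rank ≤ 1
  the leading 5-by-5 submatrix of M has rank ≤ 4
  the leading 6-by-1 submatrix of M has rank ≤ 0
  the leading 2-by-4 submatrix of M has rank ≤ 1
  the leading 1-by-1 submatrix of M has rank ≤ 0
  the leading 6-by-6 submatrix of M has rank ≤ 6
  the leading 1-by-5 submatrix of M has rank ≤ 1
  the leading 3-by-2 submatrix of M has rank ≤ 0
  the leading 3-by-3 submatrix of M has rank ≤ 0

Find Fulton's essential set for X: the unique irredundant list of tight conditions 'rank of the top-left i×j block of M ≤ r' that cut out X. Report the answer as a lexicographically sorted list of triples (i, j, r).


Computing R[i][j] = min implied NW-rank bound (n=7, 22 conditions):

  row 1: 0, 0, 0, 0, 0, 1, 1
  row 2: 0, 0, 0, 1, 1, 2, 2
  row 3: 0, 0, 0, 1, 1, 2, 3
  row 4: 0, 0, 1, 2, 2, 3, 4
  row 5: 0, 1, 2, 3, 3, 4, 5
  row 6: 0, 1, 2, 3, 4, 5, 6
  row 7: 1, 2, 3, 4, 5, 6, 7

reading off 1-entries of Δ²R: w = (6, 4, 7, 3, 2, 5, 1).

Rothe diagram D(w) (16 cells), 5 SE-corners (essential conditions):

[(1, 5, 0), (3, 3, 0), (3, 5, 1), (4, 2, 0), (6, 1, 0)]


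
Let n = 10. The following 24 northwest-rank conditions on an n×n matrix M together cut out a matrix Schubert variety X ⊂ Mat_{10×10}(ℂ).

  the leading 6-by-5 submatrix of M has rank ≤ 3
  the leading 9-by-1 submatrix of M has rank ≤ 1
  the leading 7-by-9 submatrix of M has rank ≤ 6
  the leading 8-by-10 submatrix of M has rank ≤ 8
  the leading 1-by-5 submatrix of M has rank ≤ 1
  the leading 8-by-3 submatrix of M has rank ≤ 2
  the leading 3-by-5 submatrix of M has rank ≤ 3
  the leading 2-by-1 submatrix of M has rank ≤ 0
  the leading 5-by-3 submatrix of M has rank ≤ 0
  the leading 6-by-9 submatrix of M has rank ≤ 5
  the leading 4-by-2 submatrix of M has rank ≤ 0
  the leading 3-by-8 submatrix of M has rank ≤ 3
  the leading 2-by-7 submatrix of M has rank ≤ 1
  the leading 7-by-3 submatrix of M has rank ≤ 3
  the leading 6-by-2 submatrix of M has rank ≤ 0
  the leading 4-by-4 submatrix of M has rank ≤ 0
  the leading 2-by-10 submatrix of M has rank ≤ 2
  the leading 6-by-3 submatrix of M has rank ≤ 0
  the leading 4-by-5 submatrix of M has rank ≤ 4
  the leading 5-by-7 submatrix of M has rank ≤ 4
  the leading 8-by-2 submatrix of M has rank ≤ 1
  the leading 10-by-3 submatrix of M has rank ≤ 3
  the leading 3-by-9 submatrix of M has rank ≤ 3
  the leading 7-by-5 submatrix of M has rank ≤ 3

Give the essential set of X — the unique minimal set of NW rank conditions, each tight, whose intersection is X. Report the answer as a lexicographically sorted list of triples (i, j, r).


Rank table r_w(10×10) implied by the 24 constraints:

  row 1: 0 | 0 | 0 | 0 | 1 | 1 | 1 | 1 | 1 | 1
  row 2: 0 | 0 | 0 | 0 | 1 | 1 | 1 | 2 | 2 | 2
  row 3: 0 | 0 | 0 | 0 | 1 | 2 | 2 | 3 | 3 | 3
  row 4: 0 | 0 | 0 | 0 | 1 | 2 | 3 | 4 | 4 | 4
  row 5: 0 | 0 | 0 | 1 | 2 | 3 | 4 | 5 | 5 | 5
  row 6: 0 | 0 | 0 | 1 | 2 | 3 | 4 | 5 | 5 | 6
  row 7: 1 | 1 | 1 | 2 | 3 | 4 | 5 | 6 | 6 | 7
  row 8: 1 | 1 | 2 | 3 | 4 | 5 | 6 | 7 | 7 | 8
  row 9: 1 | 2 | 3 | 4 | 5 | 6 | 7 | 8 | 8 | 9
  row 10: 1 | 2 | 3 | 4 | 5 | 6 | 7 | 8 | 9 | 10

reading off 1-entries of Δ²R: w = (5, 8, 6, 7, 4, 10, 1, 3, 2, 9).

|D(w)|=26, |Ess(w)|=5:

[(2, 7, 1), (4, 4, 0), (6, 3, 0), (6, 9, 5), (8, 2, 1)]


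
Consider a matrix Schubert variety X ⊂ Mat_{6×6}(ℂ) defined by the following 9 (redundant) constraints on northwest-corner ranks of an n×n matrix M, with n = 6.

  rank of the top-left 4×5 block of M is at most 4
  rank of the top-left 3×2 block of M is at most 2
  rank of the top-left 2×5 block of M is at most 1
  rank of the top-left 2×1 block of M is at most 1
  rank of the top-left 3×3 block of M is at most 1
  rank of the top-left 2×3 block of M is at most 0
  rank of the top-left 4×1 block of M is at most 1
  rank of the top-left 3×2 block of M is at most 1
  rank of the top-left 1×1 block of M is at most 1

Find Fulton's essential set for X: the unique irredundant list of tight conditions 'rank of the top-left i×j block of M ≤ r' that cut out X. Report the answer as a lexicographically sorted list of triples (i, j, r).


Reconstructing r_w from the 9 given conditions:

  i=1: 0, 0, 0, 1, 1, 1
  i=2: 0, 0, 0, 1, 1, 2
  i=3: 1, 1, 1, 2, 2, 3
  i=4: 1, 2, 2, 3, 3, 4
  i=5: 1, 2, 3, 4, 4, 5
  i=6: 1, 2, 3, 4, 5, 6

the unique w with this rank table is (4, 6, 1, 2, 3, 5).

D(w) has 7 cells with 2 SE-corners; essential set:

[(2, 3, 0), (2, 5, 1)]


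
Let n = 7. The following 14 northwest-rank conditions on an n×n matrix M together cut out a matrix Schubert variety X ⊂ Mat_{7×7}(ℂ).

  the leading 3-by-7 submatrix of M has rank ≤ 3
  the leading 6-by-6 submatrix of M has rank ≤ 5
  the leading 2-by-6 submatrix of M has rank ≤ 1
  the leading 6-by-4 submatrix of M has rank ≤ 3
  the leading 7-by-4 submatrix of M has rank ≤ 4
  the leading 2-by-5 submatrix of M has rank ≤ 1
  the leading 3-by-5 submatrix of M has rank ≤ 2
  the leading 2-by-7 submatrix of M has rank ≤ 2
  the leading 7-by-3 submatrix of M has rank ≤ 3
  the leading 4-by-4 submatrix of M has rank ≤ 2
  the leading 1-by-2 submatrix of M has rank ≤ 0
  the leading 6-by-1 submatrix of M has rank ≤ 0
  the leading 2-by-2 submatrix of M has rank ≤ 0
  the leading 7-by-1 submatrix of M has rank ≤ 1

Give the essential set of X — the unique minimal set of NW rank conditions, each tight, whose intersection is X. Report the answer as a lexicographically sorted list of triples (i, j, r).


The tightest implied rank at each (i,j), from the 14 conditions:

  R[1]: 0 0 1 1 1 1 1
  R[2]: 0 0 1 1 1 1 2
  R[3]: 0 1 2 2 2 2 3
  R[4]: 0 1 2 2 3 3 4
  R[5]: 0 1 2 3 4 4 5
  R[6]: 0 1 2 3 4 5 6
  R[7]: 1 2 3 4 5 6 7

giving w = (3, 7, 2, 5, 4, 6, 1) via Δ²R.

|D(w)|=12, |Ess(w)|=4:

[(2, 2, 0), (2, 6, 1), (4, 4, 2), (6, 1, 0)]


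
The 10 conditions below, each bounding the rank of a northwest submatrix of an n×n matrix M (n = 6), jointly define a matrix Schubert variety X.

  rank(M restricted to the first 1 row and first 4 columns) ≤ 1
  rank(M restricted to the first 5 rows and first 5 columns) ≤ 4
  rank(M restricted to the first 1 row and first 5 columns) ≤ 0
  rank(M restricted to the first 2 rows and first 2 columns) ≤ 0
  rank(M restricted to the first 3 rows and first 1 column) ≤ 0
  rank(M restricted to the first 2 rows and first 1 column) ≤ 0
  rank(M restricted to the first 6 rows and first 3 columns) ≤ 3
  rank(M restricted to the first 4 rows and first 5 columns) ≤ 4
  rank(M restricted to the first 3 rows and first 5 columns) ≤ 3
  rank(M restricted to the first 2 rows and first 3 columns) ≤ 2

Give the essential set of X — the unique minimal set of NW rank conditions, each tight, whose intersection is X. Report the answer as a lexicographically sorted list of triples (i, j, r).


The tightest implied rank at each (i,j), from the 10 conditions:

  0, 0, 0, 0, 0, 1
  0, 0, 1, 1, 1, 2
  0, 1, 2, 2, 2, 3
  1, 2, 3, 3, 3, 4
  1, 2, 3, 4, 4, 5
  1, 2, 3, 4, 5, 6

the unique w with this rank table is (6, 3, 2, 1, 4, 5).

|D(w)|=8, |Ess(w)|=3:

[(1, 5, 0), (2, 2, 0), (3, 1, 0)]


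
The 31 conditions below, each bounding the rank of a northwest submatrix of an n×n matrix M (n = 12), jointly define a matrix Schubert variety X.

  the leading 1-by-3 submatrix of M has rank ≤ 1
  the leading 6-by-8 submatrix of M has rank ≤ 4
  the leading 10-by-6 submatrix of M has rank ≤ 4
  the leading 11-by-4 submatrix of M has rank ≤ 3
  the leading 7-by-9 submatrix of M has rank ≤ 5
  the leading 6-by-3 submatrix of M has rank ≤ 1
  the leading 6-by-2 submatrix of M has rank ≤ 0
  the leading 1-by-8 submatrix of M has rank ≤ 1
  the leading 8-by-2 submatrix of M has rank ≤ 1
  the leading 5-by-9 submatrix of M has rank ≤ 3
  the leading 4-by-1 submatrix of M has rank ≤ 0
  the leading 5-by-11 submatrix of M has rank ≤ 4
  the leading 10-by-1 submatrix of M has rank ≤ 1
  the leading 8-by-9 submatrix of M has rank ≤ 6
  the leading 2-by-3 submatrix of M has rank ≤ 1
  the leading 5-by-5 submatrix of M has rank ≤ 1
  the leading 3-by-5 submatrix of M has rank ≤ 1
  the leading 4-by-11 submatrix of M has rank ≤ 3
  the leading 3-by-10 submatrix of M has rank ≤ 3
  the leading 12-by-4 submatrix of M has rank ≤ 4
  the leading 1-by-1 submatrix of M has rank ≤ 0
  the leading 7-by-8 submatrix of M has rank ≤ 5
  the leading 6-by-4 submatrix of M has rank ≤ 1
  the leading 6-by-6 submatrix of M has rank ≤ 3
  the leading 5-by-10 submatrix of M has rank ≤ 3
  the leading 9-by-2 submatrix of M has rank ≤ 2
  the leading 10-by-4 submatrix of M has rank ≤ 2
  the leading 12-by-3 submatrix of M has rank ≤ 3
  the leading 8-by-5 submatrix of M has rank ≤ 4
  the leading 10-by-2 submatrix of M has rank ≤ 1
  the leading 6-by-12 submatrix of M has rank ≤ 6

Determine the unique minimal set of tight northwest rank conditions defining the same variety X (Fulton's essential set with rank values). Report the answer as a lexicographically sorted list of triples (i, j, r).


Propagating the 31 rank bounds to every northwest block:

  R[1]: 0  0  1  1  1  1  1  1  1  1  1  1
  R[2]: 0  0  1  1  1  2  2  2  2  2  2  2
  R[3]: 0  0  1  1  1  2  3  3  3  3  3  3
  R[4]: 0  0  1  1  1  2  3  3  3  3  3  4
  R[5]: 0  0  1  1  1  2  3  3  3  3  4  5
  R[6]: 0  0  1  1  2  3  4  4  4  4  5  6
  R[7]: 1  1  2  2  3  4  5  5  5  5  6  7
  R[8]: 1  1  2  2  3  4  5  6  6  6  7  8
  R[9]: 1  1  2  2  3  4  5  6  7  7  8  9
  R[10]: 1  1  2  2  3  4  5  6  7  8  9  10
  R[11]: 1  2  3  3  4  5  6  7  8  9  10  11
  R[12]: 1  2  3  4  5  6  7  8  9  10  11  12

reading off 1-entries of Δ²R: w = (3, 6, 7, 12, 11, 5, 1, 8, 9, 10, 2, 4).

Fulton essential set (7 of the 34 Rothe cells):

[(4, 11, 3), (5, 5, 1), (5, 10, 3), (6, 2, 0), (6, 4, 1), (10, 2, 1), (10, 4, 2)]


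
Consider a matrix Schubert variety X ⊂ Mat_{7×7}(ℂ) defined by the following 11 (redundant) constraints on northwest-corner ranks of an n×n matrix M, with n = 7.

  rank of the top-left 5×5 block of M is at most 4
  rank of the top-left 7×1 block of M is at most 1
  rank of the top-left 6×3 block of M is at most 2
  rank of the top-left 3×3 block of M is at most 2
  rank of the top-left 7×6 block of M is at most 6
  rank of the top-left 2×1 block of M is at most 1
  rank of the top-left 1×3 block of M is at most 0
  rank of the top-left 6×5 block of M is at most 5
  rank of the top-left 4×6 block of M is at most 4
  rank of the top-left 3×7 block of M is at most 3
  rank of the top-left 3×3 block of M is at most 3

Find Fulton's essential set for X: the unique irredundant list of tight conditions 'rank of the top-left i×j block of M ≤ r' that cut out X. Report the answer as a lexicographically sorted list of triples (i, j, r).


Recovering R(i,j) via the rank-extension bound from the 11 conditions:

  i=1: 0 0 0 1 1 1 1
  i=2: 1 1 1 2 2 2 2
  i=3: 1 2 2 3 3 3 3
  i=4: 1 2 2 3 4 4 4
  i=5: 1 2 2 3 4 5 5
  i=6: 1 2 2 3 4 5 6
  i=7: 1 2 3 4 5 6 7

hence w(1..7) = (4, 1, 2, 5, 6, 7, 3).

Fulton essential set (2 of the 6 Rothe cells):

[(1, 3, 0), (6, 3, 2)]


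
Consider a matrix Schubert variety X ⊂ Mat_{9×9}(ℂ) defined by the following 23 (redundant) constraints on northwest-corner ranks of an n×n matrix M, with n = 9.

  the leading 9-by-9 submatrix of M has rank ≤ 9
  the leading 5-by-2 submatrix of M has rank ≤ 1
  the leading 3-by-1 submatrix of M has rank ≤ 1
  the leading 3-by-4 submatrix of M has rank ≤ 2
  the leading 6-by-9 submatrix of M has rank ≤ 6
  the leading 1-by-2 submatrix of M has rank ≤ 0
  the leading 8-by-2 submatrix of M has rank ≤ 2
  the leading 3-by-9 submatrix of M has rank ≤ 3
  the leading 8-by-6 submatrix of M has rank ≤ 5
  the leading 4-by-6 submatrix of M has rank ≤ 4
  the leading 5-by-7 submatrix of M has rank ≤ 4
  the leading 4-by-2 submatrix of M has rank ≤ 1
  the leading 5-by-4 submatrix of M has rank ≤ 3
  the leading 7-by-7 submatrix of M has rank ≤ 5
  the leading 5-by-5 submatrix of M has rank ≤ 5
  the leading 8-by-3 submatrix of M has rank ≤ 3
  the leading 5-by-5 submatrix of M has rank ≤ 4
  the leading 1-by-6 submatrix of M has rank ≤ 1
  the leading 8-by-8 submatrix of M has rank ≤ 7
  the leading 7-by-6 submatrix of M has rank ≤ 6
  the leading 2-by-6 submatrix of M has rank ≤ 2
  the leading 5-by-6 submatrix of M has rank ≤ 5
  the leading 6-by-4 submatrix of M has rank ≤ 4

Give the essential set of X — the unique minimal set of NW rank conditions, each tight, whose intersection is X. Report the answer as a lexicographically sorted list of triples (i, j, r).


Computing R[i][j] = min implied NW-rank bound (n=9, 23 conditions):

  R[1]: 0  0  1  1  1  1  1  1  1
  R[2]: 1  1  2  2  2  2  2  2  2
  R[3]: 1  1  2  2  3  3  3  3  3
  R[4]: 1  1  2  3  4  4  4  4  4
  R[5]: 1  1  2  3  4  4  4  5  5
  R[6]: 1  2  3  4  5  5  5  6  6
  R[7]: 1  2  3  4  5  5  5  6  7
  R[8]: 1  2  3  4  5  5  6  7  8
  R[9]: 1  2  3  4  5  6  7  8  9

giving w = (3, 1, 5, 4, 8, 2, 9, 7, 6) via Δ²R.

Fulton essential set (6 of the 11 Rothe cells):

[(1, 2, 0), (3, 4, 2), (5, 2, 1), (5, 7, 4), (7, 7, 5), (8, 6, 5)]


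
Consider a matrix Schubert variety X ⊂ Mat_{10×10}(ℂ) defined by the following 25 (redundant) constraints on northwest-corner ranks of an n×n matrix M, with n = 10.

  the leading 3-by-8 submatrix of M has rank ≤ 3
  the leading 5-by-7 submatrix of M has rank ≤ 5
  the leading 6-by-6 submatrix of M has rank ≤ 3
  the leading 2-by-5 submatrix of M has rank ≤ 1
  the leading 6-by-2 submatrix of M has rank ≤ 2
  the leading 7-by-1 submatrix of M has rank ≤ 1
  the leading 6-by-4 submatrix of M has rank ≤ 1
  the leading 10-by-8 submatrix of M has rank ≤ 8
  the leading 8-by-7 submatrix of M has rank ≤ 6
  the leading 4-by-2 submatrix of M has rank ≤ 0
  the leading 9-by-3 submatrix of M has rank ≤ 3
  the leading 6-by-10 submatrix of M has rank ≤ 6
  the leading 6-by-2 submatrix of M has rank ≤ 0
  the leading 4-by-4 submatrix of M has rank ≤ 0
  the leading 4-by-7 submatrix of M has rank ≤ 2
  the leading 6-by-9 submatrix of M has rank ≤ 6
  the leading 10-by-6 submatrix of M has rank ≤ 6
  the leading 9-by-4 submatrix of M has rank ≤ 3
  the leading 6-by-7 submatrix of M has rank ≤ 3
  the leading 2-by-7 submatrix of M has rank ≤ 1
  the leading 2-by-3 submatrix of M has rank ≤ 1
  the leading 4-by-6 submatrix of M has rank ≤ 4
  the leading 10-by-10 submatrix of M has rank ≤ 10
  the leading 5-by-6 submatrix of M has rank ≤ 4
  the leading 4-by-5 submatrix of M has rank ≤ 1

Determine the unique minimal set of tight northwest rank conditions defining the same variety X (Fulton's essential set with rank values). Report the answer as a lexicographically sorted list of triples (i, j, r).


Computing R[i][j] = min implied NW-rank bound (n=10, 25 conditions):

  0  0  0  0  1  1  1  1  1  1
  0  0  0  0  1  1  1  2  2  2
  0  0  0  0  1  2  2  3  3  3
  0  0  0  0  1  2  2  3  4  4
  0  0  1  1  2  3  3  4  5  5
  0  0  1  1  2  3  3  4  5  6
  1  1  2  2  3  4  4  5  6  7
  1  2  3  3  4  5  5  6  7  8
  1  2  3  3  4  5  6  7  8  9
  1  2  3  4  5  6  7  8  9  10

reading off 1-entries of Δ²R: w = (5, 8, 6, 9, 3, 10, 1, 2, 7, 4).

7 SE-corners of the 26-cell Rothe diagram give Ess(w):

[(2, 7, 1), (4, 4, 0), (4, 7, 2), (6, 2, 0), (6, 4, 1), (6, 7, 3), (9, 4, 3)]


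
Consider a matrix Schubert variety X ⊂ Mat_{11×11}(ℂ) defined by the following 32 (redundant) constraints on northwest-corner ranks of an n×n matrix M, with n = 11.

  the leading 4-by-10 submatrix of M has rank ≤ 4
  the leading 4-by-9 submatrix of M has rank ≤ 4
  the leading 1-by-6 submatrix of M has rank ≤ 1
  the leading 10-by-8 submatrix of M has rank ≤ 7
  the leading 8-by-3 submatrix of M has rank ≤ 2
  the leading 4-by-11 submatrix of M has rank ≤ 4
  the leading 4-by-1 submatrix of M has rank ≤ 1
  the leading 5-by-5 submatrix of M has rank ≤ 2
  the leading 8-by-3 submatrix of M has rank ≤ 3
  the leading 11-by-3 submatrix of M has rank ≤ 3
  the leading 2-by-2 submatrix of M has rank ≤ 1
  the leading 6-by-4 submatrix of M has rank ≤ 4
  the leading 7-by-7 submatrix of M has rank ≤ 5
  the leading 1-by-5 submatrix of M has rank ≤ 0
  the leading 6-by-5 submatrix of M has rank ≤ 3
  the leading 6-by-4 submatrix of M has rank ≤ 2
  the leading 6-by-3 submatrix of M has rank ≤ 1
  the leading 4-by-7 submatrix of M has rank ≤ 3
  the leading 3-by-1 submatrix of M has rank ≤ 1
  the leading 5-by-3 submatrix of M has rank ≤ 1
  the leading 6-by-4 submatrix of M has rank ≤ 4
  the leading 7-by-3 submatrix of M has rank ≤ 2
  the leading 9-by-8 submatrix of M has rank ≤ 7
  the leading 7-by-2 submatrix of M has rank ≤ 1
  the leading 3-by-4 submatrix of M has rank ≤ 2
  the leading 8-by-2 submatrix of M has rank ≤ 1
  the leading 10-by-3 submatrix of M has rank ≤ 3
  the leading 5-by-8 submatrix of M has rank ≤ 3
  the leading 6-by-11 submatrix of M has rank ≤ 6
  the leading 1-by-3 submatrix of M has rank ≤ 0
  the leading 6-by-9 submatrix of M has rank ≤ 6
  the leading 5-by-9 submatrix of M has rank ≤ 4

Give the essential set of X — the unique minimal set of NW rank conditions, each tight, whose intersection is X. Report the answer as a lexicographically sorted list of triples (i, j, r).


Rank table r_w(11×11) implied by the 32 constraints:

  R[1]: 0 0 0 0 0 1 1 1 1 1 1
  R[2]: 1 1 1 1 1 2 2 2 2 2 2
  R[3]: 1 1 1 2 2 3 3 3 3 3 3
  R[4]: 1 1 1 2 2 3 3 3 4 4 4
  R[5]: 1 1 1 2 2 3 3 3 4 5 5
  R[6]: 1 1 1 2 3 4 4 4 5 6 6
  R[7]: 1 1 2 3 4 5 5 5 6 7 7
  R[8]: 1 1 2 3 4 5 6 6 7 8 8
  R[9]: 1 2 3 4 5 6 7 7 8 9 9
  R[10]: 1 2 3 4 5 6 7 7 8 9 10
  R[11]: 1 2 3 4 5 6 7 8 9 10 11

giving w = (6, 1, 4, 9, 10, 5, 3, 7, 2, 11, 8) via Δ²R.

6 SE-corners of the 22-cell Rothe diagram give Ess(w):

[(1, 5, 0), (5, 5, 2), (5, 8, 3), (6, 3, 1), (8, 2, 1), (10, 8, 7)]


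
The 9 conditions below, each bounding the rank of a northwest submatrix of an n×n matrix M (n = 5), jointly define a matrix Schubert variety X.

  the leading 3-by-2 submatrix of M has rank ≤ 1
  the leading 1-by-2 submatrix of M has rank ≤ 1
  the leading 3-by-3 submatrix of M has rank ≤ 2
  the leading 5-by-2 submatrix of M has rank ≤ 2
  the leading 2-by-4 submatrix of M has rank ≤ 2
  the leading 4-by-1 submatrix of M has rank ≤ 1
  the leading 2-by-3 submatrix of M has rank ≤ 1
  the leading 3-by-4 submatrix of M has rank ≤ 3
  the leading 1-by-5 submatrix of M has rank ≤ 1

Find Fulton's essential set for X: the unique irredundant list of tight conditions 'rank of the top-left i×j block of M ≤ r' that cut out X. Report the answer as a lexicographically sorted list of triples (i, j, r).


Reconstructing r_w from the 9 given conditions:

  1  1  1  1  1
  1  1  1  2  2
  1  1  2  3  3
  1  2  3  4  4
  1  2  3  4  5

reading off 1-entries of Δ²R: w = (1, 4, 3, 2, 5).

Rothe diagram D(w) (3 cells), 2 SE-corners (essential conditions):

[(2, 3, 1), (3, 2, 1)]


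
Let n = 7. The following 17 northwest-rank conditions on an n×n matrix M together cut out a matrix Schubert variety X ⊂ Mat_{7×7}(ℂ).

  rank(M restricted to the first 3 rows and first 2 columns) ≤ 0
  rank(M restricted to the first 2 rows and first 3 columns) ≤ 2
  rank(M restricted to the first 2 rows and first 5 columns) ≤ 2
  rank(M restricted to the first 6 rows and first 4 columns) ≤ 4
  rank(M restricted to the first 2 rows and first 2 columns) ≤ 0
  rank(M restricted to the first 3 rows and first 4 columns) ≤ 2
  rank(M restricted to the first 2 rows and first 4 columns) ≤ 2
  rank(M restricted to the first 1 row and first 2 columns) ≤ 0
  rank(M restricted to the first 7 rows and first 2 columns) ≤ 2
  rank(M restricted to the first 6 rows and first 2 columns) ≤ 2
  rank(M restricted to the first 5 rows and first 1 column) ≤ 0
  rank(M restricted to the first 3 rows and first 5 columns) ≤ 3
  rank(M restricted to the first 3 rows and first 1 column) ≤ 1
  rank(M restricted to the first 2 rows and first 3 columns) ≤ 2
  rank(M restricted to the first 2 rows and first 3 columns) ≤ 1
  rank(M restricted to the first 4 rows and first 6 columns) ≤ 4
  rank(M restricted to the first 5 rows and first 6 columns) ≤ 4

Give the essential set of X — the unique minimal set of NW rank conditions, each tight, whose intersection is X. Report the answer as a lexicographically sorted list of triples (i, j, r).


Recovering R(i,j) via the rank-extension bound from the 17 conditions:

  0 0 1 1 1 1 1
  0 0 1 2 2 2 2
  0 0 1 2 3 3 3
  0 1 2 3 4 4 4
  0 1 2 3 4 4 5
  1 2 3 4 5 5 6
  1 2 3 4 5 6 7

giving w = (3, 4, 5, 2, 7, 1, 6) via Δ²R.

|D(w)|=9, |Ess(w)|=3:

[(3, 2, 0), (5, 1, 0), (5, 6, 4)]


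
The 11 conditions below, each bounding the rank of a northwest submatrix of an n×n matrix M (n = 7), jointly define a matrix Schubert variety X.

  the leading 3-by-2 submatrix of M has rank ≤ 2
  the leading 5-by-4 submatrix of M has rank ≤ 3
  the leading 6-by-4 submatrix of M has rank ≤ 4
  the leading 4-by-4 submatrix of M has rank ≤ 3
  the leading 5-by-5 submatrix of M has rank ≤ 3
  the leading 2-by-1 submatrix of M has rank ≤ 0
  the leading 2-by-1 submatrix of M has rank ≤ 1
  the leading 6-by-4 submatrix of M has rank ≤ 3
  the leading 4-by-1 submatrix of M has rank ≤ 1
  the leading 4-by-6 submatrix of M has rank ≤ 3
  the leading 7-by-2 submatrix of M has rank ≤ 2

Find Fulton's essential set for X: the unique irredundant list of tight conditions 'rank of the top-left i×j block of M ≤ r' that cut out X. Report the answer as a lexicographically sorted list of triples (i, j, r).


Computing R[i][j] = min implied NW-rank bound (n=7, 11 conditions):

  R[1]: 0 1 1 1 1 1 1
  R[2]: 0 1 2 2 2 2 2
  R[3]: 1 2 3 3 3 3 3
  R[4]: 1 2 3 3 3 3 4
  R[5]: 1 2 3 3 3 4 5
  R[6]: 1 2 3 3 4 5 6
  R[7]: 1 2 3 4 5 6 7

the unique w with this rank table is (2, 3, 1, 7, 6, 5, 4).

D(w) has 8 cells with 4 SE-corners; essential set:

[(2, 1, 0), (4, 6, 3), (5, 5, 3), (6, 4, 3)]


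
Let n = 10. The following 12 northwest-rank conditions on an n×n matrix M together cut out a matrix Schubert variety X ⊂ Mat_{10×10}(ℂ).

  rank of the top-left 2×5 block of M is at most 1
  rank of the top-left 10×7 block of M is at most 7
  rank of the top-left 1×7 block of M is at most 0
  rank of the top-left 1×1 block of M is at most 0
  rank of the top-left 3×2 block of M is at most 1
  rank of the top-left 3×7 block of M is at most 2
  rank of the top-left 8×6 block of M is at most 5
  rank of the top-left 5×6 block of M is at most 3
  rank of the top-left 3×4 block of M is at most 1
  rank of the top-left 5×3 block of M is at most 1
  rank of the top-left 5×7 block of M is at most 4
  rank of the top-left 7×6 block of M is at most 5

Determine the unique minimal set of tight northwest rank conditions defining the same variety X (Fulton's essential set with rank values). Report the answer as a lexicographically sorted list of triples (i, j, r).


Rank table r_w(10×10) implied by the 12 constraints:

  row 1: 0  0  0  0  0  0  0  1  1  1
  row 2: 1  1  1  1  1  1  1  2  2  2
  row 3: 1  1  1  1  2  2  2  3  3  3
  row 4: 1  1  1  2  3  3  3  4  4  4
  row 5: 1  1  1  2  3  3  4  5  5  5
  row 6: 1  2  2  3  4  4  5  6  6  6
  row 7: 1  2  3  4  5  5  6  7  7  7
  row 8: 1  2  3  4  5  5  6  7  8  8
  row 9: 1  2  3  4  5  6  7  8  9  9
  row 10: 1  2  3  4  5  6  7  8  9  10

giving w = (8, 1, 5, 4, 7, 2, 3, 9, 6, 10) via Δ²R.

Fulton essential set (5 of the 16 Rothe cells):

[(1, 7, 0), (3, 4, 1), (5, 3, 1), (5, 6, 3), (8, 6, 5)]


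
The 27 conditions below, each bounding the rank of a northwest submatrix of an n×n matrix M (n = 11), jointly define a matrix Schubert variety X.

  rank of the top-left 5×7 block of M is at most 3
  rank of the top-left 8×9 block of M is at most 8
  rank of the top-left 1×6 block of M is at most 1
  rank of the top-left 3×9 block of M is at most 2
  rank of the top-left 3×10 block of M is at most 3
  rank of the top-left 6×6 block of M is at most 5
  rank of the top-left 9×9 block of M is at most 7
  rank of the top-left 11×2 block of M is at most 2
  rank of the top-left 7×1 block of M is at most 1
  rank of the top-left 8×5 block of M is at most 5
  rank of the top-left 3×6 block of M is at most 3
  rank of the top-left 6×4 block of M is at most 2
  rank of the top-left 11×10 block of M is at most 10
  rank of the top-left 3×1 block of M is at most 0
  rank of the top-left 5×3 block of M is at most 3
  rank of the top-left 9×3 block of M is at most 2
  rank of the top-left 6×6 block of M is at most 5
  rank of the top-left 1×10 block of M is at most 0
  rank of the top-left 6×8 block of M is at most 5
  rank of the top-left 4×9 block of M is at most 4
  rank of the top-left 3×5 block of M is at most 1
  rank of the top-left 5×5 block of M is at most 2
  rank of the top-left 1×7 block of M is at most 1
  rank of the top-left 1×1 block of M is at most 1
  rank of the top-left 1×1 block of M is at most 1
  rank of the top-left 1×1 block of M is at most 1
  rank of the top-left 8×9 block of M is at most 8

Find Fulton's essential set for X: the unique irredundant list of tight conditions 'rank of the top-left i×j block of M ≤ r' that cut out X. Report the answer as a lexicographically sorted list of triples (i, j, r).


Reconstructing r_w from the 27 given conditions:

  i=1: 0, 0, 0, 0, 0, 0, 0, 0, 0, 0, 1
  i=2: 0, 1, 1, 1, 1, 1, 1, 1, 1, 1, 2
  i=3: 0, 1, 1, 1, 1, 2, 2, 2, 2, 2, 3
  i=4: 1, 2, 2, 2, 2, 3, 3, 3, 3, 3, 4
  i=5: 1, 2, 2, 2, 2, 3, 3, 4, 4, 4, 5
  i=6: 1, 2, 2, 2, 3, 4, 4, 5, 5, 5, 6
  i=7: 1, 2, 2, 3, 4, 5, 5, 6, 6, 6, 7
  i=8: 1, 2, 2, 3, 4, 5, 6, 7, 7, 7, 8
  i=9: 1, 2, 2, 3, 4, 5, 6, 7, 7, 8, 9
  i=10: 1, 2, 3, 4, 5, 6, 7, 8, 8, 9, 10
  i=11: 1, 2, 3, 4, 5, 6, 7, 8, 9, 10, 11

hence w(1..11) = (11, 2, 6, 1, 8, 5, 4, 7, 10, 3, 9).

8 SE-corners of the 25-cell Rothe diagram give Ess(w):

[(1, 10, 0), (3, 1, 0), (3, 5, 1), (5, 5, 2), (5, 7, 3), (6, 4, 2), (9, 3, 2), (9, 9, 7)]


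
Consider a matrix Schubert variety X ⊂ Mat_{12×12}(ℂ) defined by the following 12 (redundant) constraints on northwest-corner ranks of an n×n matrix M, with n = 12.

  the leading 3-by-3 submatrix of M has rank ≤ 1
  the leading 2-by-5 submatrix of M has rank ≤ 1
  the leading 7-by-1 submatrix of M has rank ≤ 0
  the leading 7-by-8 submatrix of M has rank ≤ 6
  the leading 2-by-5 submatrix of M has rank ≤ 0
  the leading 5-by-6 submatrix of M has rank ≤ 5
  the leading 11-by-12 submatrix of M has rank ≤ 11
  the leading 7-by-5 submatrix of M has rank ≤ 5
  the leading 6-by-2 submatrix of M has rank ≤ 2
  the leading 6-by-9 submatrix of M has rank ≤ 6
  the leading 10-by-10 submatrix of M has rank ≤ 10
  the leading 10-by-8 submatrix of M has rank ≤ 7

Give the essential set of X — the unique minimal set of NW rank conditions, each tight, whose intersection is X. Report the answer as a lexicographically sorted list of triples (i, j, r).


Computing R[i][j] = min implied NW-rank bound (n=12, 12 conditions):

  row 1: 0  0  0  0  0  1  1  1  1  1  1  1
  row 2: 0  0  0  0  0  1  2  2  2  2  2  2
  row 3: 0  1  1  1  1  2  3  3  3  3  3  3
  row 4: 0  1  2  2  2  3  4  4  4  4  4  4
  row 5: 0  1  2  3  3  4  5  5  5  5  5  5
  row 6: 0  1  2  3  4  5  6  6  6  6  6  6
  row 7: 0  1  2  3  4  5  6  6  7  7  7  7
  row 8: 1  2  3  4  5  6  7  7  8  8  8  8
  row 9: 1  2  3  4  5  6  7  7  8  9  9  9
  row 10: 1  2  3  4  5  6  7  7  8  9  10  10
  row 11: 1  2  3  4  5  6  7  8  9  10  11  11
  row 12: 1  2  3  4  5  6  7  8  9  10  11  12

reading off 1-entries of Δ²R: w = (6, 7, 2, 3, 4, 5, 9, 1, 10, 11, 8, 12).

4 SE-corners of the 18-cell Rothe diagram give Ess(w):

[(2, 5, 0), (7, 1, 0), (7, 8, 6), (10, 8, 7)]


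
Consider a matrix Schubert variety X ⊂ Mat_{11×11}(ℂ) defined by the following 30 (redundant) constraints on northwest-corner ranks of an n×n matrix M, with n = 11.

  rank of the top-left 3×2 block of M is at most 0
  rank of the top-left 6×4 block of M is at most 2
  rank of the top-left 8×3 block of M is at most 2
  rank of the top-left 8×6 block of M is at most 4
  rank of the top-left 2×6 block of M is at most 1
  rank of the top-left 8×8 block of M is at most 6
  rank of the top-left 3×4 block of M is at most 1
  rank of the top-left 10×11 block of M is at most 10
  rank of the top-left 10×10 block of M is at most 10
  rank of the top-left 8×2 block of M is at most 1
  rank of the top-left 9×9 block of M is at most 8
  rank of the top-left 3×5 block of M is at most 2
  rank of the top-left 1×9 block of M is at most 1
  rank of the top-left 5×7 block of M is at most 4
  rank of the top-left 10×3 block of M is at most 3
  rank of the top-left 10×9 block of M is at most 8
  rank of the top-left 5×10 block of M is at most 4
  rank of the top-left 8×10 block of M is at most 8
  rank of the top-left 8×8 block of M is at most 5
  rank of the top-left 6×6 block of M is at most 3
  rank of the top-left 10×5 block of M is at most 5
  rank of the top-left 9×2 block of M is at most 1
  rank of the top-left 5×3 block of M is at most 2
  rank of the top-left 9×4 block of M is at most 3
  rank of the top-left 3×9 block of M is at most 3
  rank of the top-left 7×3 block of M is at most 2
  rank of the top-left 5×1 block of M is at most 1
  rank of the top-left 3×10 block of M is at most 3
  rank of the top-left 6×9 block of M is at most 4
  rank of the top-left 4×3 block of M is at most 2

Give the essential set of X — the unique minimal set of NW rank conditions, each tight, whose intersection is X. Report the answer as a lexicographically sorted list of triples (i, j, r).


The tightest implied rank at each (i,j), from the 30 conditions:

  i=1: 0 0 1 1 1 1 1 1 1 1 1
  i=2: 0 0 1 1 1 1 2 2 2 2 2
  i=3: 0 0 1 1 2 2 3 3 3 3 3
  i=4: 1 1 2 2 3 3 4 4 4 4 4
  i=5: 1 1 2 2 3 3 4 4 4 4 5
  i=6: 1 1 2 2 3 3 4 4 4 5 6
  i=7: 1 1 2 3 4 4 5 5 5 6 7
  i=8: 1 1 2 3 4 4 5 5 6 7 8
  i=9: 1 1 2 3 4 5 6 6 7 8 9
  i=10: 1 2 3 4 5 6 7 7 8 9 10
  i=11: 1 2 3 4 5 6 7 8 9 10 11

giving w = (3, 7, 5, 1, 11, 10, 4, 9, 6, 2, 8) via Δ²R.

D(w) has 26 cells with 10 SE-corners; essential set:

[(2, 6, 1), (3, 2, 0), (3, 4, 1), (5, 10, 4), (6, 4, 2), (6, 6, 3), (6, 9, 4), (8, 6, 4), (8, 8, 5), (9, 2, 1)]


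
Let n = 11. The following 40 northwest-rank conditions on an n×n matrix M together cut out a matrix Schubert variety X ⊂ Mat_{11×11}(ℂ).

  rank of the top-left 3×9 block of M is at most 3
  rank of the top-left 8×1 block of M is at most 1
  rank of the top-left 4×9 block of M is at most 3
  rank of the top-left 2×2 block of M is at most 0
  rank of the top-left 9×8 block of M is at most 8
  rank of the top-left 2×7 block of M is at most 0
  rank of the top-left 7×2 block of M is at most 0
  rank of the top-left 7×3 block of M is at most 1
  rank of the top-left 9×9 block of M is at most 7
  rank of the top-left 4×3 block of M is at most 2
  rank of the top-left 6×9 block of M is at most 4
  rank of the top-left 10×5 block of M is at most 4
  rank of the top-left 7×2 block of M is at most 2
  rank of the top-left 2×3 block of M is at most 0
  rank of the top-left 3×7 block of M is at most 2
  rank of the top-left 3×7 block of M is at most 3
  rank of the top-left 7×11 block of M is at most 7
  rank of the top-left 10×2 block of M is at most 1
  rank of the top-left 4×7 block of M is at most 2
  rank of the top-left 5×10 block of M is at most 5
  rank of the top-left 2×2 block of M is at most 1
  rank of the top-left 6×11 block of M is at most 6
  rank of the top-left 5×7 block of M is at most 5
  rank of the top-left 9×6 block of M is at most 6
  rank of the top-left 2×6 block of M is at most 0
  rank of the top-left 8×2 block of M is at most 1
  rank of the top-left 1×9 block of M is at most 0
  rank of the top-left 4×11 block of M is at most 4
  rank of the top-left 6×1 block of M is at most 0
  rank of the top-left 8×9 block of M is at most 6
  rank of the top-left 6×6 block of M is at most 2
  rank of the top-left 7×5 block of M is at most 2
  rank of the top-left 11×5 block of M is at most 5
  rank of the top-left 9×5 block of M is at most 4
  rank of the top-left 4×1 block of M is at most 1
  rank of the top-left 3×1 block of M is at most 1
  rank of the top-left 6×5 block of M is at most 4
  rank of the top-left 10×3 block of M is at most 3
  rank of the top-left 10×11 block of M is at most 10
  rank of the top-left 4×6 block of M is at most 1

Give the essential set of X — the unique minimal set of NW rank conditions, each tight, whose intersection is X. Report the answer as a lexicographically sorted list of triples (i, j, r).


Propagating the 40 rank bounds to every northwest block:

  R[1]: 0 0 0 0 0 0 0 0 0 1 1
  R[2]: 0 0 0 0 0 0 0 1 1 2 2
  R[3]: 0 0 1 1 1 1 1 2 2 3 3
  R[4]: 0 0 1 1 1 1 2 3 3 4 4
  R[5]: 0 0 1 2 2 2 3 4 4 5 5
  R[6]: 0 0 1 2 2 2 3 4 4 5 6
  R[7]: 0 0 1 2 2 3 4 5 5 6 7
  R[8]: 1 1 2 3 3 4 5 6 6 7 8
  R[9]: 1 1 2 3 4 5 6 7 7 8 9
  R[10]: 1 1 2 3 4 5 6 7 8 9 10
  R[11]: 1 2 3 4 5 6 7 8 9 10 11

giving w = (10, 8, 3, 7, 4, 11, 6, 1, 5, 9, 2) via Δ²R.

ℓ(w)=35; the 8 essential cells (i,j,r):

[(1, 9, 0), (2, 7, 0), (4, 6, 1), (6, 6, 2), (6, 9, 4), (7, 2, 0), (7, 5, 2), (10, 2, 1)]


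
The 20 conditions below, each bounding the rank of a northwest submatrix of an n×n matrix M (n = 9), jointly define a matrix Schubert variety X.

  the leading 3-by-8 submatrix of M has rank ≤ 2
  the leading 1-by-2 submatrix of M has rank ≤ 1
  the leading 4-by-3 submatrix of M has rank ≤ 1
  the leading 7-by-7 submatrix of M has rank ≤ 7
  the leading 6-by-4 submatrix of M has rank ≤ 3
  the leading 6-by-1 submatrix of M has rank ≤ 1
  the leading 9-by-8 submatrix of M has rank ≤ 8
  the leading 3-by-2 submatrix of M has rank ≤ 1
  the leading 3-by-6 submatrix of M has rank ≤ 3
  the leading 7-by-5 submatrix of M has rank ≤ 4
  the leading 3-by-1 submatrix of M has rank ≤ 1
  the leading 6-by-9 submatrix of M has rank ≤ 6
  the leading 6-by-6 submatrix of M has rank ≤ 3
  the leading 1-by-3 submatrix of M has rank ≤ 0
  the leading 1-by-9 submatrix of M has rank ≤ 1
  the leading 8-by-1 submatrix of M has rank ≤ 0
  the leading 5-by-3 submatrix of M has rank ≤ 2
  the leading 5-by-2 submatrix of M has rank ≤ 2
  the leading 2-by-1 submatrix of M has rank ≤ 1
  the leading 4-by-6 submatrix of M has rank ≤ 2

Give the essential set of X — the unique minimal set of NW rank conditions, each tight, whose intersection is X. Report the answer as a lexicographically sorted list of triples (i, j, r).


Rank table r_w(9×9) implied by the 20 constraints:

  0  0  0  1  1  1  1  1  1
  0  1  1  2  2  2  2  2  2
  0  1  1  2  2  2  2  2  3
  0  1  1  2  2  2  3  3  4
  0  1  2  3  3  3  4  4  5
  0  1  2  3  3  3  4  5  6
  0  1  2  3  4  4  5  6  7
  0  1  2  3  4  5  6  7  8
  1  2  3  4  5  6  7  8  9

hence w(1..9) = (4, 2, 9, 7, 3, 8, 5, 6, 1).

Rothe diagram D(w) (20 cells), 6 SE-corners (essential conditions):

[(1, 3, 0), (3, 8, 2), (4, 3, 1), (4, 6, 2), (6, 6, 3), (8, 1, 0)]


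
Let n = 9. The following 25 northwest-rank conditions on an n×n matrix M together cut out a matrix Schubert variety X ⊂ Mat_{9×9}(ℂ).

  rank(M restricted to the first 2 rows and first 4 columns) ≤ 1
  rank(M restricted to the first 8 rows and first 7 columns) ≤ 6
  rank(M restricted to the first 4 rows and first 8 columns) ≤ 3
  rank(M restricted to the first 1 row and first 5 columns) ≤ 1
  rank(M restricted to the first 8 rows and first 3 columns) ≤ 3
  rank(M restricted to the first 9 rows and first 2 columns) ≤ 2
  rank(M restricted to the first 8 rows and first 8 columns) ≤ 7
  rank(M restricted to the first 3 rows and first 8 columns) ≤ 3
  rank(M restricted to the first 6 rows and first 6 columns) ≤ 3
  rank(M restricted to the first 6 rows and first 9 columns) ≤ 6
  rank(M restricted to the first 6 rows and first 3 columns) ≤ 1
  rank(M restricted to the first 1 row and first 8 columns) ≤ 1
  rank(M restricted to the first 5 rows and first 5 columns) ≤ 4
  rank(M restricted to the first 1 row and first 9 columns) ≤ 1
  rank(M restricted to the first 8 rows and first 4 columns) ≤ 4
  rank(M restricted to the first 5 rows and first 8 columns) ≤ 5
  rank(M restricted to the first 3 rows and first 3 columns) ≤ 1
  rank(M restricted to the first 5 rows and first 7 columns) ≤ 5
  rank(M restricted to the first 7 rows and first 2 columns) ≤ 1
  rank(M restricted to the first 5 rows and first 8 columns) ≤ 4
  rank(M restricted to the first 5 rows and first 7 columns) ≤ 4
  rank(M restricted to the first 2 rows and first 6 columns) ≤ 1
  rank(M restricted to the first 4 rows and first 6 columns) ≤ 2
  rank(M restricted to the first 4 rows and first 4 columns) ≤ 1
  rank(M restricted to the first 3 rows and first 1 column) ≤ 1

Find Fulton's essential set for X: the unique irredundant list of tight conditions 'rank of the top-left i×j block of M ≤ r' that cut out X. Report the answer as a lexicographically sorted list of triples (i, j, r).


Rank table r_w(9×9) implied by the 25 constraints:

  i=1: 1 | 1 | 1 | 1 | 1 | 1 | 1 | 1 | 1
  i=2: 1 | 1 | 1 | 1 | 1 | 1 | 2 | 2 | 2
  i=3: 1 | 1 | 1 | 1 | 2 | 2 | 3 | 3 | 3
  i=4: 1 | 1 | 1 | 1 | 2 | 2 | 3 | 3 | 4
  i=5: 1 | 1 | 1 | 2 | 3 | 3 | 4 | 4 | 5
  i=6: 1 | 1 | 1 | 2 | 3 | 3 | 4 | 5 | 6
  i=7: 1 | 1 | 2 | 3 | 4 | 4 | 5 | 6 | 7
  i=8: 1 | 2 | 3 | 4 | 5 | 5 | 6 | 7 | 8
  i=9: 1 | 2 | 3 | 4 | 5 | 6 | 7 | 8 | 9

giving w = (1, 7, 5, 9, 4, 8, 3, 2, 6) via Δ²R.

7 SE-corners of the 19-cell Rothe diagram give Ess(w):

[(2, 6, 1), (4, 4, 1), (4, 6, 2), (4, 8, 3), (6, 3, 1), (6, 6, 3), (7, 2, 1)]


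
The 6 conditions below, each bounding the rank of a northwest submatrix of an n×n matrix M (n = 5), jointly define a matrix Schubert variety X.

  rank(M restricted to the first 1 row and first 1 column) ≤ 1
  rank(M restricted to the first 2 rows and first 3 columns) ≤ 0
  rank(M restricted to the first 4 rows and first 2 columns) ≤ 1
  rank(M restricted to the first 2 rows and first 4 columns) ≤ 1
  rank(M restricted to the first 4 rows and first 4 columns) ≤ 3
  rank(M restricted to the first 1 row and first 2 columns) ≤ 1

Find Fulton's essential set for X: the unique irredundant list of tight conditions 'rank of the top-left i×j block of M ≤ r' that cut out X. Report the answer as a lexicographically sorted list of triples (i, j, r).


Reconstructing r_w from the 6 given conditions:

  0 0 0 1 1
  0 0 0 1 2
  1 1 1 2 3
  1 1 2 3 4
  1 2 3 4 5

second differences of R give the permutation w = (4, 5, 1, 3, 2).

2 SE-corners of the 7-cell Rothe diagram give Ess(w):

[(2, 3, 0), (4, 2, 1)]


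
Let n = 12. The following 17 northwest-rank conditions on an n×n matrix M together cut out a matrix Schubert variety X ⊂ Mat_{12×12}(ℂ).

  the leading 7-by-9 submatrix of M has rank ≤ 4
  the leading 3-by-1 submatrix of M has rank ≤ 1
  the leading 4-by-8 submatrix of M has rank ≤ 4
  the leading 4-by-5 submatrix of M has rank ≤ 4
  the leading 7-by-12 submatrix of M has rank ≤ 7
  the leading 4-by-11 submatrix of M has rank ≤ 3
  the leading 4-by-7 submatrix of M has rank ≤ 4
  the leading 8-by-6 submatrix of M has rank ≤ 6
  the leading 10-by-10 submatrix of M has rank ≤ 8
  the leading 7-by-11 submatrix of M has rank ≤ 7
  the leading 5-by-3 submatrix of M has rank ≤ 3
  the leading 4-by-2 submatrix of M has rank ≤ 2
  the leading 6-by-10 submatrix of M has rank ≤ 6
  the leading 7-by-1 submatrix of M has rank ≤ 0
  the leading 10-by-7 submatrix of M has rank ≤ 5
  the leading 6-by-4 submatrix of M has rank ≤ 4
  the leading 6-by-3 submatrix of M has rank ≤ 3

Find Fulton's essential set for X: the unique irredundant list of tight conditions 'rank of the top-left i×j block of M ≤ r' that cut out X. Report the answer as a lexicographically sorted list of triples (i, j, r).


Rank table r_w(12×12) implied by the 17 constraints:

  0  1  1  1  1  1  1  1  1  1  1  1
  0  1  2  2  2  2  2  2  2  2  2  2
  0  1  2  3  3  3  3  3  3  3  3  3
  0  1  2  3  3  3  3  3  3  3  3  4
  0  1  2  3  4  4  4  4  4  4  4  5
  0  1  2  3  4  4  4  4  4  5  5  6
  0  1  2  3  4  4  4  4  4  5  6  7
  1  2  3  4  5  5  5  5  5  6  7  8
  1  2  3  4  5  5  5  6  6  7  8  9
  1  2  3  4  5  5  5  6  7  8  9  10
  1  2  3  4  5  6  6  7  8  9  10  11
  1  2  3  4  5  6  7  8  9  10  11  12

giving w = (2, 3, 4, 12, 5, 10, 11, 1, 8, 9, 6, 7) via Δ²R.

4 SE-corners of the 26-cell Rothe diagram give Ess(w):

[(4, 11, 3), (7, 1, 0), (7, 9, 4), (10, 7, 5)]
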